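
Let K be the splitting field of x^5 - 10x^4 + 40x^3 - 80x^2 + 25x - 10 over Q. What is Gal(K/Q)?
The polynomial f is an irreducible quintic over Q, so G = Gal(f/Q) is a transitive subgroup of S_5: one of C_5 (5T1, order 5), D_5 (5T2, order 10), F_20 (5T3, order 20), A_5 (5T4, order 60) or S_5 (5T5, order 120). The discriminant of f is 58564000000 = 242000^2, a perfect square, so G is contained in A_5. The transitive groups of degree 5 contained in A_5 are: C_5 (5T1, order 5), D_5 (5T2, order 10), A_5 (5T4, order 60). By Dedekind's theorem, for a prime p not dividing disc(f) the degrees of the irreducible factors of f mod p form the cycle type of an element of G. Factoring f modulo the 3 such primes p <= 13 (skipping 2, 5, 11, which divide the discriminant), each new pattern first appears at: mod 3: f = (x^5 + 2x^4 + x^3 + x^2 + x + 2), pattern 5; mod 13: f = (x + 3)(x + 5)(x^3 + 8x^2 + 8), pattern 3+1+1. No other pattern occurs in this range, so the set of observed cycle types is {5, 3+1+1}. Among the candidates above, the only group containing elements of all these cycle types is A_5 (5T4) — each of C_5 (5T1), D_5 (5T2) lacks at least one of them. Hence G = A_5 (5T4), of order 60.

A_5 (order 60)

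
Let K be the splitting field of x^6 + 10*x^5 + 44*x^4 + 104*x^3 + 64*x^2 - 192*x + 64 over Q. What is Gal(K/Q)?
The polynomial f is an irreducible sextic over Q, so G = Gal(f/Q) is one of the 16 transitive subgroups 6T1, ..., 6T16 of S_6. The discriminant of f is 564385546240000 = 23756800^2, a perfect square, so G is contained in A_6. The transitive groups of degree 6 contained in A_6 are: A_4 (6T4, order 12), S_4 (6T7, order 24), (C_3 x C_3) : C_4 (6T10, order 36), PSL(2,5) (6T12, order 60), A_6 (6T15, order 360). By Dedekind's theorem, for a prime p not dividing disc(f) the degrees of the irreducible factors of f mod p form the cycle type of an element of G. Factoring f modulo the 19 such primes p <= 79 (skipping 2, 5, 29, which divide the discriminant), each new pattern first appears at: mod 3: f = (x^2 + x + 2)(x^4 + 2x + 2), pattern 4+2; mod 11: f = (x^3 + x^2 + x + 3)(x^3 + 9x^2 + x + 3), pattern 3+3; mod 19: f = (x + 16)(x + 18)(x^2 + 15x + 8)(x^2 + 18x + 9), pattern 2+2+1+1; mod 61: f = (x + 7)(x + 40)(x + 54)(x^3 + 31x^2 + 12x + 53), pattern 3+1+1+1. No other pattern occurs in this range, so the set of observed cycle types is {4+2, 3+3, 2+2+1+1, 3+1+1+1}. The candidates containing elements of all these cycle types are (C_3 x C_3) : C_4 (6T10) of order 36, A_6 (6T15) of order 360; the others are excluded. The observed types are precisely the cycle types that occur in (C_3 x C_3) : C_4 (6T10) (apart from the identity). Each of the other remaining candidates has further cycle types, and by the Chebotarev density theorem the matching factorization patterns would occur for a proportion of primes equal to their share of the group: A_6 (6T15) additionally contains elements of type 5+1 (144 of its 360 elements, about 40% of primes). None of the 19 primes tested shows any such pattern (for each of these groups the chance of that is below 10^-4), which rules them out. Hence G = (C_3 x C_3) : C_4 (6T10), of order 36.

(C_3 x C_3) : C_4, the transitive group 6T10 of order 36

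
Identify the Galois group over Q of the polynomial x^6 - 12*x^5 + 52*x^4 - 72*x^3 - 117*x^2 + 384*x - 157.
S_4 (also written S4+)

The polynomial f is an irreducible sextic over Q, so G = Gal(f/Q) is one of the 16 transitive subgroups 6T1, ..., 6T16 of S_6. The discriminant of f is 51513463034944 = 7177288^2, a perfect square, so G is contained in A_6. The transitive groups of degree 6 contained in A_6 are: A_4 (6T4, order 12), S_4 (6T7, order 24), (C_3 x C_3) : C_4 (6T10, order 36), PSL(2,5) (6T12, order 60), A_6 (6T15, order 360). By Dedekind's theorem, for a prime p not dividing disc(f) the degrees of the irreducible factors of f mod p form the cycle type of an element of G. Factoring f modulo the 79 such primes p <= 421 (skipping 2, 19, 23, which divide the discriminant), each new pattern first appears at: mod 3: f = (x^3 + x^2 + x + 2)(x^3 + 2x^2 + x + 1), pattern 3+3; mod 5: f = (x^2 + 4x + 2)(x^4 + 4x^3 + 4x^2 + 4x + 4), pattern 4+2; mod 43: f = (x + 3)(x + 33)(x^2 + 13x + 27)(x^2 + 25x + 39), pattern 2+2+1+1; mod 223: f = (x + 46)(x + 48)(x + 80)(x + 86)(x + 195)(x + 202), pattern 1+1+1+1+1+1. No other pattern occurs in this range, so the set of observed cycle types is {3+3, 4+2, 2+2+1+1, 1+1+1+1+1+1}. The candidates containing elements of all these cycle types are S_4 (6T7) of order 24, (C_3 x C_3) : C_4 (6T10) of order 36, A_6 (6T15) of order 360; the others are excluded. The observed types are precisely the cycle types that occur in S_4 (6T7). Each of the other remaining candidates has further cycle types, and by the Chebotarev density theorem the matching factorization patterns would occur for a proportion of primes equal to their share of the group: (C_3 x C_3) : C_4 (6T10) additionally contains elements of type 3+1+1+1 (4 of its 36 elements, about 11% of primes); A_6 (6T15) additionally contains elements of type 5+1, 3+1+1+1 (184 of its 360 elements, about 51% of primes). None of the 79 primes tested shows any such pattern (for each of these groups the chance of that is below 10^-4), which rules them out. Hence G = S_4 (6T7), of order 24.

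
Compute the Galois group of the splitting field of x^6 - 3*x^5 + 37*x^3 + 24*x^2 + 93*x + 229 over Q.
The polynomial f is an irreducible sextic over Q, so G = Gal(f/Q) is one of the 16 transitive subgroups 6T1, ..., 6T16 of S_6. The discriminant of f is -5781445621470000, which is not a perfect square, so G is not contained in A_6. The transitive groups of degree 6 not contained in A_6 are: C_6 (6T1, order 6), S_3 (6T2, order 6), D_6 (6T3, order 12), C_3 x S_3 (6T5, order 18), A_4 x C_2 (6T6, order 24), S_4 (6T8, order 24), S_3 x S_3 (6T9, order 36), S_4 x C_2 (6T11, order 48), (S_3 x S_3) : C_2 (6T13, order 72), PGL(2,5) (6T14, order 120), S_6 (6T16, order 720). By Dedekind's theorem, for a prime p not dividing disc(f) the degrees of the irreducible factors of f mod p form the cycle type of an element of G. Factoring f modulo the 23 such primes p <= 103 (skipping 2, 3, 5, 71, which divide the discriminant), each new pattern first appears at: mod 7: f = (x^3 + x^2 + 2x + 6)(x^3 + 3x^2 + 2x + 2), pattern 3+3; mod 11: f = (x^2 + 5x + 1)(x^2 + 6x + 7)(x^2 + 8x + 6), pattern 2+2+2; mod 31: f = (x + 5)(x + 6)(x + 12)(x + 17)(x + 21)(x + 29), pattern 1+1+1+1+1+1. No other pattern occurs in this range, so the set of observed cycle types is {3+3, 2+2+2, 1+1+1+1+1+1}. The candidates containing elements of all these cycle types are C_6 (6T1) of order 6, S_3 (6T2) of order 6, D_6 (6T3) of order 12, C_3 x S_3 (6T5) of order 18, A_4 x C_2 (6T6) of order 24, S_4 (6T8) of order 24, S_3 x S_3 (6T9) of order 36, S_4 x C_2 (6T11) of order 48, (S_3 x S_3) : C_2 (6T13) of order 72, PGL(2,5) (6T14) of order 120, S_6 (6T16) of order 720; the others are excluded. The observed types are precisely the cycle types that occur in S_3 (6T2). Each of the other remaining candidates has further cycle types, and by the Chebotarev density theorem the matching factorization patterns would occur for a proportion of primes equal to their share of the group: C_6 (6T1) additionally contains elements of type 6 (2 of its 6 elements, about 33% of primes); D_6 (6T3) additionally contains elements of type 6, 2+2+1+1 (5 of its 12 elements, about 42% of primes); C_3 x S_3 (6T5) additionally contains elements of type 6, 3+1+1+1 (10 of its 18 elements, about 56% of primes); A_4 x C_2 (6T6) additionally contains elements of type 6, 2+2+1+1, 2+1+1+1+1 (14 of its 24 elements, about 58% of primes); S_4 (6T8) additionally contains elements of type 4+1+1, 2+2+1+1 (9 of its 24 elements, about 38% of primes); S_3 x S_3 (6T9) additionally contains elements of type 6, 3+1+1+1, 2+2+1+1 (25 of its 36 elements, about 69% of primes); S_4 x C_2 (6T11) additionally contains elements of type 6, 4+2, 4+1+1, 2+2+1+1, 2+1+1+1+1 (32 of its 48 elements, about 67% of primes); (S_3 x S_3) : C_2 (6T13) additionally contains elements of type 6, 4+2, 3+2+1, 3+1+1+1, 2+2+1+1, 2+1+1+1+1 (61 of its 72 elements, about 85% of primes); PGL(2,5) (6T14) additionally contains elements of type 6, 5+1, 4+1+1, 2+2+1+1 (89 of its 120 elements, about 74% of primes); S_6 (6T16) additionally contains elements of type 6, 5+1, 4+2, 4+1+1, 3+2+1, 3+1+1+1, 2+2+1+1, 2+1+1+1+1 (664 of its 720 elements, about 92% of primes). None of the 23 primes tested shows any such pattern (for each of these groups the chance of that is below 10^-4), which rules them out. Hence G = S_3 (6T2), of order 6.

6T2: S_3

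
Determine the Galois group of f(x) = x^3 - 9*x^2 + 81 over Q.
C_3

The polynomial is an irreducible cubic over Q and its discriminant is 59049 = 243^2, a perfect square. For an irreducible cubic, a square discriminant forces the Galois group to be A_3, the cyclic group of order 3.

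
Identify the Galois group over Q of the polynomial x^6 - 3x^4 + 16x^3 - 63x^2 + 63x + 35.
S_3 x S_3 (also written G36-)

The polynomial f is an irreducible sextic over Q, so G = Gal(f/Q) is one of the 16 transitive subgroups 6T1, ..., 6T16 of S_6. The discriminant of f is 1656708629428629, which is not a perfect square, so G is not contained in A_6. The transitive groups of degree 6 not contained in A_6 are: C_6 (6T1, order 6), S_3 (6T2, order 6), D_6 (6T3, order 12), C_3 x S_3 (6T5, order 18), A_4 x C_2 (6T6, order 24), S_4 (6T8, order 24), S_3 x S_3 (6T9, order 36), S_4 x C_2 (6T11, order 48), (S_3 x S_3) : C_2 (6T13, order 72), PGL(2,5) (6T14, order 120), S_6 (6T16, order 720). By Dedekind's theorem, for a prime p not dividing disc(f) the degrees of the irreducible factors of f mod p form the cycle type of an element of G. Factoring f modulo the 16 such primes p <= 67 (skipping 3, 7, 29, which divide the discriminant), each new pattern first appears at: mod 2: f = (x^6 + x^4 + x^2 + x + 1), pattern 6; mod 5: f = (x)(x + 2)(x^2 + 3)(x^2 + 3x + 3), pattern 2+2+1+1; mod 13: f = (x + 2)(x + 4)(x + 7)(x^3 + 12x + 12), pattern 3+1+1+1; mod 19: f = (x^2 + 17)(x^2 + 3x + 14)(x^2 + 16x + 13), pattern 2+2+2; mod 67: f = (x^3 + 10x + 45)(x^3 + 54x + 38), pattern 3+3. No other pattern occurs in this range, so the set of observed cycle types is {6, 2+2+1+1, 3+1+1+1, 2+2+2, 3+3}. The candidates containing elements of all these cycle types are S_3 x S_3 (6T9) of order 36, (S_3 x S_3) : C_2 (6T13) of order 72, S_6 (6T16) of order 720; the others are excluded. The observed types are precisely the cycle types that occur in S_3 x S_3 (6T9) (apart from the identity). Each of the other remaining candidates has further cycle types, and by the Chebotarev density theorem the matching factorization patterns would occur for a proportion of primes equal to their share of the group: (S_3 x S_3) : C_2 (6T13) additionally contains elements of type 4+2, 3+2+1, 2+1+1+1+1 (36 of its 72 elements, about 50% of primes); S_6 (6T16) additionally contains elements of type 5+1, 4+2, 4+1+1, 3+2+1, 2+1+1+1+1 (459 of its 720 elements, about 64% of primes). None of the 16 primes tested shows any such pattern (for each of these groups the chance of that is below 10^-4), which rules them out. Hence G = S_3 x S_3 (6T9), of order 36.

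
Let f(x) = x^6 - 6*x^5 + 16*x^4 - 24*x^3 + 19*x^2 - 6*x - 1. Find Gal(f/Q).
The polynomial f is an irreducible sextic over Q, so G = Gal(f/Q) is one of the 16 transitive subgroups 6T1, ..., 6T16 of S_6. The discriminant of f is 153664 = 392^2, a perfect square, so G is contained in A_6. The transitive groups of degree 6 contained in A_6 are: A_4 (6T4, order 12), S_4 (6T7, order 24), (C_3 x C_3) : C_4 (6T10, order 36), PSL(2,5) (6T12, order 60), A_6 (6T15, order 360). By Dedekind's theorem, for a prime p not dividing disc(f) the degrees of the irreducible factors of f mod p form the cycle type of an element of G. Factoring f modulo the 33 such primes p <= 149 (skipping 2, 7, which divide the discriminant), each new pattern first appears at: mod 3: f = (x^3 + 2x + 1)(x^3 + 2x + 2), pattern 3+3; mod 13: f = (x + 5)(x + 6)(x^2 + 11x + 6)(x^2 + 11x + 7), pattern 2+2+1+1. No other pattern occurs in this range, so the set of observed cycle types is {3+3, 2+2+1+1}. The candidates containing elements of all these cycle types are A_4 (6T4) of order 12, S_4 (6T7) of order 24, (C_3 x C_3) : C_4 (6T10) of order 36, PSL(2,5) (6T12) of order 60, A_6 (6T15) of order 360; the others are excluded. The observed types are precisely the cycle types that occur in A_4 (6T4) (apart from the identity). Each of the other remaining candidates has further cycle types, and by the Chebotarev density theorem the matching factorization patterns would occur for a proportion of primes equal to their share of the group: S_4 (6T7) additionally contains elements of type 4+2 (6 of its 24 elements, about 25% of primes); (C_3 x C_3) : C_4 (6T10) additionally contains elements of type 4+2, 3+1+1+1 (22 of its 36 elements, about 61% of primes); PSL(2,5) (6T12) additionally contains elements of type 5+1 (24 of its 60 elements, about 40% of primes); A_6 (6T15) additionally contains elements of type 5+1, 4+2, 3+1+1+1 (274 of its 360 elements, about 76% of primes). None of the 33 primes tested shows any such pattern (for each of these groups the chance of that is below 10^-4), which rules them out. Hence G = A_4 (6T4), of order 12.

A_4 (order 12)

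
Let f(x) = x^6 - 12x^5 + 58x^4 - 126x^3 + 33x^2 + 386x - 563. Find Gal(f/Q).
S_4, S_4(6d), the S_4-action on 6 points inside A_6

The polynomial f is an irreducible sextic over Q, so G = Gal(f/Q) is one of the 16 transitive subgroups 6T1, ..., 6T16 of S_6. The discriminant of f is 87452721811456 = 9351616^2, a perfect square, so G is contained in A_6. The transitive groups of degree 6 contained in A_6 are: A_4 (6T4, order 12), S_4 (6T7, order 24), (C_3 x C_3) : C_4 (6T10, order 36), PSL(2,5) (6T12, order 60), A_6 (6T15, order 360). By Dedekind's theorem, for a prime p not dividing disc(f) the degrees of the irreducible factors of f mod p form the cycle type of an element of G. Factoring f modulo the 79 such primes p <= 419 (skipping 2, 23, which divide the discriminant), each new pattern first appears at: mod 3: f = (x^3 + x^2 + 2x + 1)(x^3 + 2x^2 + 1), pattern 3+3; mod 5: f = (x^2 + 2)(x^4 + 3x^3 + x^2 + 3x + 1), pattern 4+2; mod 19: f = (x + 13)(x + 14)(x^2 + 8x + 3)(x^2 + 10x + 10), pattern 2+2+1+1; mod 223: f = (x + 11)(x + 16)(x + 63)(x + 128)(x + 217)(x + 222), pattern 1+1+1+1+1+1. No other pattern occurs in this range, so the set of observed cycle types is {3+3, 4+2, 2+2+1+1, 1+1+1+1+1+1}. The candidates containing elements of all these cycle types are S_4 (6T7) of order 24, (C_3 x C_3) : C_4 (6T10) of order 36, A_6 (6T15) of order 360; the others are excluded. The observed types are precisely the cycle types that occur in S_4 (6T7). Each of the other remaining candidates has further cycle types, and by the Chebotarev density theorem the matching factorization patterns would occur for a proportion of primes equal to their share of the group: (C_3 x C_3) : C_4 (6T10) additionally contains elements of type 3+1+1+1 (4 of its 36 elements, about 11% of primes); A_6 (6T15) additionally contains elements of type 5+1, 3+1+1+1 (184 of its 360 elements, about 51% of primes). None of the 79 primes tested shows any such pattern (for each of these groups the chance of that is below 10^-4), which rules them out. Hence G = S_4 (6T7), of order 24.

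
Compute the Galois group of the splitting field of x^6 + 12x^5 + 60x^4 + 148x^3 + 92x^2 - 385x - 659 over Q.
The polynomial f is an irreducible sextic over Q, so G = Gal(f/Q) is one of the 16 transitive subgroups 6T1, ..., 6T16 of S_6. The discriminant of f is 60811095694181, which is not a perfect square, so G is not contained in A_6. The transitive groups of degree 6 not contained in A_6 are: C_6 (6T1, order 6), S_3 (6T2, order 6), D_6 (6T3, order 12), C_3 x S_3 (6T5, order 18), A_4 x C_2 (6T6, order 24), S_4 (6T8, order 24), S_3 x S_3 (6T9, order 36), S_4 x C_2 (6T11, order 48), (S_3 x S_3) : C_2 (6T13, order 72), PGL(2,5) (6T14, order 120), S_6 (6T16, order 720). By Dedekind's theorem, for a prime p not dividing disc(f) the degrees of the irreducible factors of f mod p form the cycle type of an element of G. Factoring f modulo the 6 such primes p <= 17 (skipping 7, which divides the discriminant), each new pattern first appears at: mod 2: f = (x^6 + x + 1), pattern 6; mod 5: f = (x + 2)(x^5 + 3x^2 + x + 3), pattern 5+1; mod 17: f = (x + 16)(x^2 + 15x + 15)(x^3 + 15x^2 + 3x + 2), pattern 3+2+1. No other pattern occurs in this range, so the set of observed cycle types is {6, 5+1, 3+2+1}. Among the candidates above, the only group containing elements of all these cycle types is S_6 (6T16); every other candidate lacks at least one of them. Hence G = S_6 (6T16), of order 720.

S_6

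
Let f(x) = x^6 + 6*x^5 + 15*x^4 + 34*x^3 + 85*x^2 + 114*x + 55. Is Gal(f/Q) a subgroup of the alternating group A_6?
The polynomial is irreducible of degree 6 over Q. Its discriminant is -81459788992, which is not a perfect square. A Galois group lies in the alternating group exactly when the discriminant is a square in Q, so the Galois group (S_6) is not contained in A_6.

No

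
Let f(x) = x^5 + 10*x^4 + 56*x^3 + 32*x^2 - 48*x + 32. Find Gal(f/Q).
The polynomial f is an irreducible quintic over Q, so G = Gal(f/Q) is a transitive subgroup of S_5: one of C_5 (5T1, order 5), D_5 (5T2, order 10), F_20 (5T3, order 20), A_5 (5T4, order 60) or S_5 (5T5, order 120). The discriminant of f is 22027763187712, which is not a perfect square, so G is not contained in A_5. The transitive groups of degree 5 not contained in A_5 are: F_20 (5T3, order 20), S_5 (5T5, order 120). By Dedekind's theorem, for a prime p not dividing disc(f) the degrees of the irreducible factors of f mod p form the cycle type of an element of G. Factoring f modulo the 5 such primes p <= 13 (skipping 2, which divides the discriminant), each new pattern first appears at: mod 3: f = (x^5 + x^4 + 2x^3 + 2x^2 + 2), pattern 5; mod 5: f = (x + 1)(x^4 + 4x^3 + 2x^2 + 2), pattern 4+1; mod 13: f = (x + 1)(x + 3)(x^3 + 6x^2 + 3x + 2), pattern 3+1+1. No other pattern occurs in this range, so the set of observed cycle types is {5, 4+1, 3+1+1}. Among the candidates above, the only group containing elements of all these cycle types is S_5 (5T5) — F_20 (5T3) lacks at least one of them. Hence G = S_5 (5T5), of order 120.

S_5 (also written S5)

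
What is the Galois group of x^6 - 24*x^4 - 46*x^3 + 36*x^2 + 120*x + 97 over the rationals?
D_6 (order 12)

The polynomial f is an irreducible sextic over Q, so G = Gal(f/Q) is one of the 16 transitive subgroups 6T1, ..., 6T16 of S_6. The discriminant of f is 3136192620244992, which is not a perfect square, so G is not contained in A_6. The transitive groups of degree 6 not contained in A_6 are: C_6 (6T1, order 6), S_3 (6T2, order 6), D_6 (6T3, order 12), C_3 x S_3 (6T5, order 18), A_4 x C_2 (6T6, order 24), S_4 (6T8, order 24), S_3 x S_3 (6T9, order 36), S_4 x C_2 (6T11, order 48), (S_3 x S_3) : C_2 (6T13, order 72), PGL(2,5) (6T14, order 120), S_6 (6T16, order 720). By Dedekind's theorem, for a prime p not dividing disc(f) the degrees of the irreducible factors of f mod p form the cycle type of an element of G. Factoring f modulo the 79 such primes p <= 431 (skipping 2, 3, 7, 11, which divide the discriminant), each new pattern first appears at: mod 5: f = (x^6 + x^4 + 4x^3 + x^2 + 2), pattern 6; mod 13: f = (x^3 + 3x + 7)(x^3 + 12x + 12), pattern 3+3; mod 19: f = (x^2 + 6x + 10)(x^2 + 6x + 14)(x^2 + 7x + 3), pattern 2+2+2; mod 23: f = (x + 21)(x + 22)(x^2 + x + 8)(x^2 + 2x + 19), pattern 2+2+1+1; mod 97: f = (x)(x + 7)(x + 25)(x + 28)(x + 44)(x + 90), pattern 1+1+1+1+1+1. No other pattern occurs in this range, so the set of observed cycle types is {6, 3+3, 2+2+2, 2+2+1+1, 1+1+1+1+1+1}. The candidates containing elements of all these cycle types are D_6 (6T3) of order 12, A_4 x C_2 (6T6) of order 24, S_3 x S_3 (6T9) of order 36, S_4 x C_2 (6T11) of order 48, (S_3 x S_3) : C_2 (6T13) of order 72, PGL(2,5) (6T14) of order 120, S_6 (6T16) of order 720; the others are excluded. The observed types are precisely the cycle types that occur in D_6 (6T3). Each of the other remaining candidates has further cycle types, and by the Chebotarev density theorem the matching factorization patterns would occur for a proportion of primes equal to their share of the group: A_4 x C_2 (6T6) additionally contains elements of type 2+1+1+1+1 (3 of its 24 elements, about 12% of primes); S_3 x S_3 (6T9) additionally contains elements of type 3+1+1+1 (4 of its 36 elements, about 11% of primes); S_4 x C_2 (6T11) additionally contains elements of type 4+2, 4+1+1, 2+1+1+1+1 (15 of its 48 elements, about 31% of primes); (S_3 x S_3) : C_2 (6T13) additionally contains elements of type 4+2, 3+2+1, 3+1+1+1, 2+1+1+1+1 (40 of its 72 elements, about 56% of primes); PGL(2,5) (6T14) additionally contains elements of type 5+1, 4+1+1 (54 of its 120 elements, about 45% of primes); S_6 (6T16) additionally contains elements of type 5+1, 4+2, 4+1+1, 3+2+1, 3+1+1+1, 2+1+1+1+1 (499 of its 720 elements, about 69% of primes). None of the 79 primes tested shows any such pattern (for each of these groups the chance of that is below 10^-4), which rules them out. Hence G = D_6 (6T3), of order 12.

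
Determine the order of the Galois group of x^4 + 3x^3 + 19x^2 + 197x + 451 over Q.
The degree of the splitting field over Q equals the order of the Galois group, so first determine the group. The polynomial is an irreducible quartic over Q and its discriminant is 1876953125, which is not a perfect square, so the Galois group is not contained in A_4. The resolvent cubic y^3 - 19*y^2 - 1213*y - 8592 has exactly one rational root, so the Galois group is C_4 or D_4. The quartic becomes reducible over Q(sqrt(disc)), so the group is C_4. The Galois group C_4 (4T1) has order 4, so the splitting field has degree 4 over Q.

4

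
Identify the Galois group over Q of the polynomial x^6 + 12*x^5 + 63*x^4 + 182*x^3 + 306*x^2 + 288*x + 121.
6T14: PGL(2,5)

The polynomial f is an irreducible sextic over Q, so G = Gal(f/Q) is one of the 16 transitive subgroups 6T1, ..., 6T16 of S_6. The discriminant of f is -16003008, which is not a perfect square, so G is not contained in A_6. The transitive groups of degree 6 not contained in A_6 are: C_6 (6T1, order 6), S_3 (6T2, order 6), D_6 (6T3, order 12), C_3 x S_3 (6T5, order 18), A_4 x C_2 (6T6, order 24), S_4 (6T8, order 24), S_3 x S_3 (6T9, order 36), S_4 x C_2 (6T11, order 48), (S_3 x S_3) : C_2 (6T13, order 72), PGL(2,5) (6T14, order 120), S_6 (6T16, order 720). By Dedekind's theorem, for a prime p not dividing disc(f) the degrees of the irreducible factors of f mod p form the cycle type of an element of G. Factoring f modulo the 21 such primes p <= 89 (skipping 2, 3, 7, which divide the discriminant), each new pattern first appears at: mod 5: f = (x^6 + 2x^5 + 3x^4 + 2x^3 + x^2 + 3x + 1), pattern 6; mod 11: f = (x)(x^5 + x^4 + 8x^3 + 6x^2 + 9x + 2), pattern 5+1; mod 13: f = (x + 3)(x + 7)(x^4 + 2x^3 + 9x^2 + 11x + 7), pattern 4+1+1; mod 23: f = (x + 5)(x + 9)(x^2 + 9x + 16)(x^2 + 12x + 14), pattern 2+2+1+1; mod 43: f = (x^3 + 25x^2 + 24x + 21)(x^3 + 30x^2 + 20x + 16), pattern 3+3; mod 61: f = (x^2 + 36x + 40)(x^2 + 47x + 41)(x^2 + 51x + 35), pattern 2+2+2. No other pattern occurs in this range, so the set of observed cycle types is {6, 5+1, 4+1+1, 2+2+1+1, 3+3, 2+2+2}. The candidates containing elements of all these cycle types are PGL(2,5) (6T14) of order 120, S_6 (6T16) of order 720; the others are excluded. The observed types are precisely the cycle types that occur in PGL(2,5) (6T14) (apart from the identity). Each of the other remaining candidates has further cycle types, and by the Chebotarev density theorem the matching factorization patterns would occur for a proportion of primes equal to their share of the group: S_6 (6T16) additionally contains elements of type 4+2, 3+2+1, 3+1+1+1, 2+1+1+1+1 (265 of its 720 elements, about 37% of primes). None of the 21 primes tested shows any such pattern (for each of these groups the chance of that is below 10^-4), which rules them out. Hence G = PGL(2,5) (6T14), of order 120.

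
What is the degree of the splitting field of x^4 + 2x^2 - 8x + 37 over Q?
12

The degree of the splitting field over Q equals the order of the Galois group, so first determine the group. The polynomial is an irreducible quartic over Q and its discriminant is 12845056 = 3584^2, a perfect square, so the Galois group is contained in A_4. The resolvent cubic y^3 - 2*y^2 - 148*y + 232 is irreducible over Q. An irreducible resolvent with square discriminant gives A_4. The Galois group A_4 (4T4) has order 12, so the splitting field has degree 12 over Q.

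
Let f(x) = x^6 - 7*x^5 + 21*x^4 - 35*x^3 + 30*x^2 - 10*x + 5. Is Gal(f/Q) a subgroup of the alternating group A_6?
Yes

The polynomial is irreducible of degree 6 over Q. Its discriminant is 525625 = 725^2, a perfect square. A Galois group lies in the alternating group exactly when the discriminant is a square in Q, so the Galois group ((C_3 x C_3) : C_4) is contained in A_6.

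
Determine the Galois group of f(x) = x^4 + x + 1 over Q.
The polynomial is an irreducible quartic over Q and its discriminant is 229, which is not a perfect square, so the Galois group is not contained in A_4. The resolvent cubic y^3 - 4*y - 1 is irreducible over Q. An irreducible resolvent with non-square discriminant gives S_4.

S_4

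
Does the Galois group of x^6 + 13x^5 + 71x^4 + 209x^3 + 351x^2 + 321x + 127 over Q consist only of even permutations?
The polynomial is irreducible of degree 6 over Q. Its discriminant is -16807, which is not a perfect square. A Galois group lies in the alternating group exactly when the discriminant is a square in Q, so the Galois group (C_6) is not contained in A_6.

No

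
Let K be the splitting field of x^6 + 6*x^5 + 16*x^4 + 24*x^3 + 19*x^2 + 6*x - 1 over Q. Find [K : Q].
12

The degree of the splitting field over Q equals the order of the Galois group, so first determine the group. The polynomial f is an irreducible sextic over Q, so G = Gal(f/Q) is one of the 16 transitive subgroups 6T1, ..., 6T16 of S_6. The discriminant of f is 153664 = 392^2, a perfect square, so G is contained in A_6. The transitive groups of degree 6 contained in A_6 are: A_4 (6T4, order 12), S_4 (6T7, order 24), (C_3 x C_3) : C_4 (6T10, order 36), PSL(2,5) (6T12, order 60), A_6 (6T15, order 360). By Dedekind's theorem, for a prime p not dividing disc(f) the degrees of the irreducible factors of f mod p form the cycle type of an element of G. Factoring f modulo the 33 such primes p <= 149 (skipping 2, 7, which divide the discriminant), each new pattern first appears at: mod 3: f = (x^3 + 2x + 1)(x^3 + 2x + 2), pattern 3+3; mod 13: f = (x + 7)(x + 8)(x^2 + 2x + 6)(x^2 + 2x + 7), pattern 2+2+1+1. No other pattern occurs in this range, so the set of observed cycle types is {3+3, 2+2+1+1}. The candidates containing elements of all these cycle types are A_4 (6T4) of order 12, S_4 (6T7) of order 24, (C_3 x C_3) : C_4 (6T10) of order 36, PSL(2,5) (6T12) of order 60, A_6 (6T15) of order 360; the others are excluded. The observed types are precisely the cycle types that occur in A_4 (6T4) (apart from the identity). Each of the other remaining candidates has further cycle types, and by the Chebotarev density theorem the matching factorization patterns would occur for a proportion of primes equal to their share of the group: S_4 (6T7) additionally contains elements of type 4+2 (6 of its 24 elements, about 25% of primes); (C_3 x C_3) : C_4 (6T10) additionally contains elements of type 4+2, 3+1+1+1 (22 of its 36 elements, about 61% of primes); PSL(2,5) (6T12) additionally contains elements of type 5+1 (24 of its 60 elements, about 40% of primes); A_6 (6T15) additionally contains elements of type 5+1, 4+2, 3+1+1+1 (274 of its 360 elements, about 76% of primes). None of the 33 primes tested shows any such pattern (for each of these groups the chance of that is below 10^-4), which rules them out. Hence G = A_4 (6T4), of order 12. The Galois group A_4 (6T4) has order 12, so the splitting field has degree 12 over Q.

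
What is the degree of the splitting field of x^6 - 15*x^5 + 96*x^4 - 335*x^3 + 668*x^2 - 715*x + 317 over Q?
The degree of the splitting field over Q equals the order of the Galois group, so first determine the group. The polynomial f is an irreducible sextic over Q, so G = Gal(f/Q) is one of the 16 transitive subgroups 6T1, ..., 6T16 of S_6. The discriminant of f is 810448, which is not a perfect square, so G is not contained in A_6. The transitive groups of degree 6 not contained in A_6 are: C_6 (6T1, order 6), S_3 (6T2, order 6), D_6 (6T3, order 12), C_3 x S_3 (6T5, order 18), A_4 x C_2 (6T6, order 24), S_4 (6T8, order 24), S_3 x S_3 (6T9, order 36), S_4 x C_2 (6T11, order 48), (S_3 x S_3) : C_2 (6T13, order 72), PGL(2,5) (6T14, order 120), S_6 (6T16, order 720). By Dedekind's theorem, for a prime p not dividing disc(f) the degrees of the irreducible factors of f mod p form the cycle type of an element of G. Factoring f modulo the 22 such primes p <= 89 (skipping 2, 37, which divide the discriminant), each new pattern first appears at: mod 3: f = (x^3 + x^2 + 2)(x^3 + 2x^2 + x + 1), pattern 3+3; mod 5: f = (x^2 + 3)(x^2 + x + 2)(x^2 + 4x + 2), pattern 2+2+2; mod 17: f = (x + 13)(x + 16)(x^4 + 7x^3 + 8x^2 + 7), pattern 4+1+1; mod 67: f = (x + 2)(x + 60)(x^2 + 62x + 46)(x^2 + 62x + 56), pattern 2+2+1+1. No other pattern occurs in this range, so the set of observed cycle types is {3+3, 2+2+2, 4+1+1, 2+2+1+1}. The candidates containing elements of all these cycle types are S_4 (6T8) of order 24, S_4 x C_2 (6T11) of order 48, PGL(2,5) (6T14) of order 120, S_6 (6T16) of order 720; the others are excluded. The observed types are precisely the cycle types that occur in S_4 (6T8) (apart from the identity). Each of the other remaining candidates has further cycle types, and by the Chebotarev density theorem the matching factorization patterns would occur for a proportion of primes equal to their share of the group: S_4 x C_2 (6T11) additionally contains elements of type 6, 4+2, 2+1+1+1+1 (17 of its 48 elements, about 35% of primes); PGL(2,5) (6T14) additionally contains elements of type 6, 5+1 (44 of its 120 elements, about 37% of primes); S_6 (6T16) additionally contains elements of type 6, 5+1, 4+2, 3+2+1, 3+1+1+1, 2+1+1+1+1 (529 of its 720 elements, about 73% of primes). None of the 22 primes tested shows any such pattern (for each of these groups the chance of that is below 10^-4), which rules them out. Hence G = S_4 (6T8), of order 24. The Galois group S_4 (6T8) has order 24, so the splitting field has degree 24 over Q.

24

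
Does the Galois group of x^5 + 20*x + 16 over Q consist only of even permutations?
The polynomial is irreducible of degree 5 over Q. Its discriminant is 1024000000 = 32000^2, a perfect square. A Galois group lies in the alternating group exactly when the discriminant is a square in Q, so the Galois group (A_5) is contained in A_5.

Yes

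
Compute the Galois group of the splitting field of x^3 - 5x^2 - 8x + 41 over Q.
C_3, A_3

The polynomial is an irreducible cubic over Q and its discriminant is 8281 = 91^2, a perfect square. For an irreducible cubic, a square discriminant forces the Galois group to be A_3, the cyclic group of order 3.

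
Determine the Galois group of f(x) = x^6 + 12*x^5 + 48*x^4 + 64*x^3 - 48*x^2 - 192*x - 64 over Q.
The polynomial f is an irreducible sextic over Q, so G = Gal(f/Q) is one of the 16 transitive subgroups 6T1, ..., 6T16 of S_6. The discriminant of f is -450868486864896, which is not a perfect square, so G is not contained in A_6. The transitive groups of degree 6 not contained in A_6 are: C_6 (6T1, order 6), S_3 (6T2, order 6), D_6 (6T3, order 12), C_3 x S_3 (6T5, order 18), A_4 x C_2 (6T6, order 24), S_4 (6T8, order 24), S_3 x S_3 (6T9, order 36), S_4 x C_2 (6T11, order 48), (S_3 x S_3) : C_2 (6T13, order 72), PGL(2,5) (6T14, order 120), S_6 (6T16, order 720). By Dedekind's theorem, for a prime p not dividing disc(f) the degrees of the irreducible factors of f mod p form the cycle type of an element of G. Factoring f modulo the 33 such primes p <= 149 (skipping 2, 3, which divide the discriminant), each new pattern first appears at: mod 5: f = (x^3 + 3x^2 + x + 2)(x^3 + 4x^2 + 3), pattern 3+3; mod 7: f = (x^6 + 5x^5 + 6x^4 + x^3 + x^2 + 4x + 6), pattern 6; mod 17: f = (x + 6)(x + 15)(x^2 + 4x + 1)(x^2 + 4x + 11), pattern 2+2+1+1; mod 19: f = (x + 7)(x + 9)(x + 14)(x + 16)(x^2 + 4x + 9), pattern 2+1+1+1+1; mod 71: f = (x^2 + 4x + 7)(x^2 + 4x + 22)(x^2 + 4x + 42), pattern 2+2+2. No other pattern occurs in this range, so the set of observed cycle types is {3+3, 6, 2+2+1+1, 2+1+1+1+1, 2+2+2}. The candidates containing elements of all these cycle types are A_4 x C_2 (6T6) of order 24, S_4 x C_2 (6T11) of order 48, (S_3 x S_3) : C_2 (6T13) of order 72, S_6 (6T16) of order 720; the others are excluded. The observed types are precisely the cycle types that occur in A_4 x C_2 (6T6) (apart from the identity). Each of the other remaining candidates has further cycle types, and by the Chebotarev density theorem the matching factorization patterns would occur for a proportion of primes equal to their share of the group: S_4 x C_2 (6T11) additionally contains elements of type 4+2, 4+1+1 (12 of its 48 elements, about 25% of primes); (S_3 x S_3) : C_2 (6T13) additionally contains elements of type 4+2, 3+2+1, 3+1+1+1 (34 of its 72 elements, about 47% of primes); S_6 (6T16) additionally contains elements of type 5+1, 4+2, 4+1+1, 3+2+1, 3+1+1+1 (484 of its 720 elements, about 67% of primes). None of the 33 primes tested shows any such pattern (for each of these groups the chance of that is below 10^-4), which rules them out. Hence G = A_4 x C_2 (6T6), of order 24.

A_4 x C_2 (order 24)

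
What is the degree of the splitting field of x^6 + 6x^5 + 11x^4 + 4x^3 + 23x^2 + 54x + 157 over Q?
24

The degree of the splitting field over Q equals the order of the Galois group, so first determine the group. The polynomial f is an irreducible sextic over Q, so G = Gal(f/Q) is one of the 16 transitive subgroups 6T1, ..., 6T16 of S_6. The discriminant of f is -5497558138880000, which is not a perfect square, so G is not contained in A_6. The transitive groups of degree 6 not contained in A_6 are: C_6 (6T1, order 6), S_3 (6T2, order 6), D_6 (6T3, order 12), C_3 x S_3 (6T5, order 18), A_4 x C_2 (6T6, order 24), S_4 (6T8, order 24), S_3 x S_3 (6T9, order 36), S_4 x C_2 (6T11, order 48), (S_3 x S_3) : C_2 (6T13, order 72), PGL(2,5) (6T14, order 120), S_6 (6T16, order 720). By Dedekind's theorem, for a prime p not dividing disc(f) the degrees of the irreducible factors of f mod p form the cycle type of an element of G. Factoring f modulo the 22 such primes p <= 89 (skipping 2, 5, which divide the discriminant), each new pattern first appears at: mod 3: f = (x^3 + x^2 + 2x + 1)(x^3 + 2x^2 + x + 1), pattern 3+3; mod 7: f = (x^2 + 2)(x^2 + 2x + 2)(x^2 + 4x + 6), pattern 2+2+2; mod 13: f = (x + 6)(x + 9)(x^4 + 4x^3 + x^2 + 7x + 7), pattern 4+1+1; mod 43: f = (x + 20)(x + 25)(x^2 + 2x + 17)(x^2 + 2x + 41), pattern 2+2+1+1. No other pattern occurs in this range, so the set of observed cycle types is {3+3, 2+2+2, 4+1+1, 2+2+1+1}. The candidates containing elements of all these cycle types are S_4 (6T8) of order 24, S_4 x C_2 (6T11) of order 48, PGL(2,5) (6T14) of order 120, S_6 (6T16) of order 720; the others are excluded. The observed types are precisely the cycle types that occur in S_4 (6T8) (apart from the identity). Each of the other remaining candidates has further cycle types, and by the Chebotarev density theorem the matching factorization patterns would occur for a proportion of primes equal to their share of the group: S_4 x C_2 (6T11) additionally contains elements of type 6, 4+2, 2+1+1+1+1 (17 of its 48 elements, about 35% of primes); PGL(2,5) (6T14) additionally contains elements of type 6, 5+1 (44 of its 120 elements, about 37% of primes); S_6 (6T16) additionally contains elements of type 6, 5+1, 4+2, 3+2+1, 3+1+1+1, 2+1+1+1+1 (529 of its 720 elements, about 73% of primes). None of the 22 primes tested shows any such pattern (for each of these groups the chance of that is below 10^-4), which rules them out. Hence G = S_4 (6T8), of order 24. The Galois group S_4 (6T8) has order 24, so the splitting field has degree 24 over Q.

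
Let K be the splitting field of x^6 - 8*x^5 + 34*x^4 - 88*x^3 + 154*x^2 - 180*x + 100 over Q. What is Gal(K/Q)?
6T13: (S_3 x S_3) : C_2

The polynomial f is an irreducible sextic over Q, so G = Gal(f/Q) is one of the 16 transitive subgroups 6T1, ..., 6T16 of S_6. The discriminant of f is -54718156800, which is not a perfect square, so G is not contained in A_6. The transitive groups of degree 6 not contained in A_6 are: C_6 (6T1, order 6), S_3 (6T2, order 6), D_6 (6T3, order 12), C_3 x S_3 (6T5, order 18), A_4 x C_2 (6T6, order 24), S_4 (6T8, order 24), S_3 x S_3 (6T9, order 36), S_4 x C_2 (6T11, order 48), (S_3 x S_3) : C_2 (6T13, order 72), PGL(2,5) (6T14, order 120), S_6 (6T16, order 720). By Dedekind's theorem, for a prime p not dividing disc(f) the degrees of the irreducible factors of f mod p form the cycle type of an element of G. Factoring f modulo the 27 such primes p <= 113 (skipping 2, 3, 5, which divide the discriminant), each new pattern first appears at: mod 7: f = (x^2 + 6x + 4)(x^4 + 2x^2 + 5x + 4), pattern 4+2; mod 13: f = (x + 12)(x^2 + 10x + 4)(x^3 + 9x^2 + 11x + 1), pattern 3+2+1; mod 17: f = (x^3 + 13x^2 + 4x + 2)(x^3 + 13x^2 + 14x + 16), pattern 3+3; mod 19: f = (x^2 + 7x + 9)(x^2 + 8x + 1)(x^2 + 15x + 9), pattern 2+2+2; mod 31: f = (x^6 + 23x^5 + 3x^4 + 5x^3 + 30x^2 + 6x + 7), pattern 6; mod 37: f = (x + 22)(x + 23)(x^2 + 10x + 19)(x^2 + 11x + 8), pattern 2+2+1+1; mod 41: f = (x + 13)(x + 28)(x + 37)(x^3 + 37x^2 + 23x + 5), pattern 3+1+1+1; mod 113: f = (x + 1)(x + 30)(x + 51)(x + 57)(x^2 + 79x + 57), pattern 2+1+1+1+1. No other pattern occurs in this range, so the set of observed cycle types is {4+2, 3+2+1, 3+3, 2+2+2, 6, 2+2+1+1, 3+1+1+1, 2+1+1+1+1}. The candidates containing elements of all these cycle types are (S_3 x S_3) : C_2 (6T13) of order 72, S_6 (6T16) of order 720; the others are excluded. The observed types are precisely the cycle types that occur in (S_3 x S_3) : C_2 (6T13) (apart from the identity). Each of the other remaining candidates has further cycle types, and by the Chebotarev density theorem the matching factorization patterns would occur for a proportion of primes equal to their share of the group: S_6 (6T16) additionally contains elements of type 5+1, 4+1+1 (234 of its 720 elements, about 32% of primes). None of the 27 primes tested shows any such pattern (for each of these groups the chance of that is below 10^-4), which rules them out. Hence G = (S_3 x S_3) : C_2 (6T13), of order 72.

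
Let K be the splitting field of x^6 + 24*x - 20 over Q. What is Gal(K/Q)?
The polynomial f is an irreducible sextic over Q, so G = Gal(f/Q) is one of the 16 transitive subgroups 6T1, ..., 6T16 of S_6. The discriminant of f is 746496000000 = 864000^2, a perfect square, so G is contained in A_6. The transitive groups of degree 6 contained in A_6 are: A_4 (6T4, order 12), S_4 (6T7, order 24), (C_3 x C_3) : C_4 (6T10, order 36), PSL(2,5) (6T12, order 60), A_6 (6T15, order 360). By Dedekind's theorem, for a prime p not dividing disc(f) the degrees of the irreducible factors of f mod p form the cycle type of an element of G. Factoring f modulo the 6 such primes p <= 23 (skipping 2, 3, 5, which divide the discriminant), each new pattern first appears at: mod 7: f = (x + 3)(x^5 + 4x^4 + 2x^3 + x^2 + 4x + 5), pattern 5+1; mod 23: f = (x + 7)(x + 12)(x + 21)(x^3 + 6x^2 + 13x + 16), pattern 3+1+1+1. No other pattern occurs in this range, so the set of observed cycle types is {5+1, 3+1+1+1}. Among the candidates above, the only group containing elements of all these cycle types is A_6 (6T15) — each of A_4 (6T4), S_4 (6T7), (C_3 x C_3) : C_4 (6T10), PSL(2,5) (6T12) lacks at least one of them. Hence G = A_6 (6T15), of order 360.

A_6 (also written A6)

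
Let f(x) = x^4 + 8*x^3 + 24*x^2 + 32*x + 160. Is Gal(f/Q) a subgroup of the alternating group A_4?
The polynomial is irreducible of degree 4 over Q. Its discriminant is 764411904 = 27648^2, a perfect square. A Galois group lies in the alternating group exactly when the discriminant is a square in Q, so the Galois group (V_4) is contained in A_4.

Yes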